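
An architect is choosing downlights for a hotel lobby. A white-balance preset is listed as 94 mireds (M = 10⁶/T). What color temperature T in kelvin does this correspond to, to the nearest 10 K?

10640 K

T = 10⁶ / 94 = 10638.30 K → 10640 K.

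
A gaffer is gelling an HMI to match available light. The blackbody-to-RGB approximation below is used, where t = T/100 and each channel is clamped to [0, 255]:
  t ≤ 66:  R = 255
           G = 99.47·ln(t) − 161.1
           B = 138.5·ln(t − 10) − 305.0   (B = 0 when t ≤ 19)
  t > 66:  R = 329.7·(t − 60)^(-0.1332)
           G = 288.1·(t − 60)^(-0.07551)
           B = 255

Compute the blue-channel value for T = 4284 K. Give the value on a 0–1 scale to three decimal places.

t = 4284/100 = 42.84; the t ≤ 66 branch applies.
B = 138.5·ln(42.84 − 10) − 305.0 = 138.5·ln 32.84 − 305.0 = 138.5·3.4916 − 305.0 = 178.593.
On a 0–1 scale: 178.593/255 = 0.7004 → 0.700.

0.700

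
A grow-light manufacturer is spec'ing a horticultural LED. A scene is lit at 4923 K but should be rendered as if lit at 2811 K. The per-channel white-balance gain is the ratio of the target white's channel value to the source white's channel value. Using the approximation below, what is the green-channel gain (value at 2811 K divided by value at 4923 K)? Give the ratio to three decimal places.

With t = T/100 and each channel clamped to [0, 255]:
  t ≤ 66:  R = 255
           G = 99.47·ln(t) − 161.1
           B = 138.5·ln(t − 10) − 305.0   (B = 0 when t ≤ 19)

0.754

At 4923 K (t = 49.23):
  G = 99.47·ln 49.23 − 161.1 = 99.47·3.8965 − 161.1 = 226.485.
At 2811 K (t = 28.11):
  G = 99.47·ln 28.11 − 161.1 = 99.47·3.3361 − 161.1 = 170.744.
Gain = 170.744 / 226.485 = 0.7539 → 0.754.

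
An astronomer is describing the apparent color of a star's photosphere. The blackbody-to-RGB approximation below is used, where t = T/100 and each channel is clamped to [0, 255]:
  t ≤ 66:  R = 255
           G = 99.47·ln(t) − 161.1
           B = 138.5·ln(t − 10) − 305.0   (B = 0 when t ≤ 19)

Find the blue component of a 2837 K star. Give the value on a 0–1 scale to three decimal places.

t = 2837/100 = 28.37; the t ≤ 66 branch applies.
B = 138.5·ln(28.37 − 10) − 305.0 = 138.5·ln 18.37 − 305.0 = 138.5·2.9107 − 305.0 = 98.135.
On a 0–1 scale: 98.135/255 = 0.3848 → 0.385.

0.385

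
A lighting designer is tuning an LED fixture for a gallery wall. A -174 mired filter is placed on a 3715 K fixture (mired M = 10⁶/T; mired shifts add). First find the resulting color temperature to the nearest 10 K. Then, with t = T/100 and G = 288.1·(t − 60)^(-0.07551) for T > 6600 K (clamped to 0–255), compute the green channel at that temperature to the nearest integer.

216

M_in = 10⁶/3715 = 269.18; M_out = 269.18 + (-174) = 95.18.
T_out = 10⁶/95.18 = 10506.5 K → 10510 K; t = 105.1.
G = 288.1·(105.1 − 60)^(-0.07551) = 288.1·45.1^(-0.07551) = 288.1·0.75006 = 216.091.
Rounded: 216.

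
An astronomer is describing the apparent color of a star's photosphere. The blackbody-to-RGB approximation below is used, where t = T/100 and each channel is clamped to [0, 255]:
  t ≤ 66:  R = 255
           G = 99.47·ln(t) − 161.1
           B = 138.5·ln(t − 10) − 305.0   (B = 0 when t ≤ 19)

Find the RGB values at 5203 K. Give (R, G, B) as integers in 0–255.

t = 5203/100 = 52.03; the t ≤ 66 branch applies.
R = 255 by definition for t ≤ 66.
G = 99.47·ln 52.03 − 161.1 = 99.47·3.9518 − 161.1 = 231.988.
B = 138.5·ln(52.03 − 10) − 305.0 = 138.5·ln 42.03 − 305.0 = 138.5·3.7384 − 305.0 = 212.766.
Rounded: (255, 232, 213).

(255, 232, 213)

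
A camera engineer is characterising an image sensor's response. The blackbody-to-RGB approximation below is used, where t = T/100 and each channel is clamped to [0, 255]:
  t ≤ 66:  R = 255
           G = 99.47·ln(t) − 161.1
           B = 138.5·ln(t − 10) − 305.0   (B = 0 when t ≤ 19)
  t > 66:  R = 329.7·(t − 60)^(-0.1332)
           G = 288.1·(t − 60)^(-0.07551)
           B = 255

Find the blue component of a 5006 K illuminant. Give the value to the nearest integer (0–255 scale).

206

t = 5006/100 = 50.06; the t ≤ 66 branch applies.
B = 138.5·ln(50.06 − 10) − 305.0 = 138.5·ln 40.06 − 305.0 = 138.5·3.6904 − 305.0 = 206.117.
Rounded: 206.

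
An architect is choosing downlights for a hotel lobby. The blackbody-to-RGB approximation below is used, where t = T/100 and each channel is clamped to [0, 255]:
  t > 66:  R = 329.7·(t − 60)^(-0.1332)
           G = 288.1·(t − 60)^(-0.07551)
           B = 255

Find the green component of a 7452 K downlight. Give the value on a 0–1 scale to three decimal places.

t = 7452/100 = 74.52; the t > 66 branch applies.
G = 288.1·(74.52 − 60)^(-0.07551) = 288.1·14.52^(-0.07551) = 288.1·0.81707 = 235.398.
On a 0–1 scale: 235.398/255 = 0.9231 → 0.923.

0.923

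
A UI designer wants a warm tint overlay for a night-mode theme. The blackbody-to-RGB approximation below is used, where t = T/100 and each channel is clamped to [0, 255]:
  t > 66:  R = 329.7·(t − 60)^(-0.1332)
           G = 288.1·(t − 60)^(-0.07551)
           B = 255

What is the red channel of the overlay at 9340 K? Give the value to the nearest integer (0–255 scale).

207

t = 9340/100 = 93.4; the t > 66 branch applies.
R = 329.7·(93.4 − 60)^(-0.1332) = 329.7·33.4^(-0.1332) = 329.7·0.62667 = 206.612.
Rounded: 207.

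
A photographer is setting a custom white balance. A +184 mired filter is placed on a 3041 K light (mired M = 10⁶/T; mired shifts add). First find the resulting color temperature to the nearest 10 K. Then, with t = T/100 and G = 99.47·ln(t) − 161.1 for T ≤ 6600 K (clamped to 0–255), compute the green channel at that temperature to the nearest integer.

134

M_in = 10⁶/3041 = 328.84; M_out = 328.84 + (+184) = 512.84.
T_out = 10⁶/512.84 = 1949.9 K → 1950 K; t = 19.5.
G = 99.47·ln 19.5 − 161.1 = 99.47·2.9704 − 161.1 = 134.367.
Rounded: 134.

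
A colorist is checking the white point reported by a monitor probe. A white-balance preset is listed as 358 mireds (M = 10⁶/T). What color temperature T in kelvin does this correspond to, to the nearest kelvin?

T = 10⁶ / 358 = 2793.30 K → 2793 K.

2793 K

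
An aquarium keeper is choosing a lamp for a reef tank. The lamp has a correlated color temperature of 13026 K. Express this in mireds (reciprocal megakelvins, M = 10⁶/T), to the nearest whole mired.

77 mireds

M = 10⁶ / 13026 = 76.770 → 77 mireds.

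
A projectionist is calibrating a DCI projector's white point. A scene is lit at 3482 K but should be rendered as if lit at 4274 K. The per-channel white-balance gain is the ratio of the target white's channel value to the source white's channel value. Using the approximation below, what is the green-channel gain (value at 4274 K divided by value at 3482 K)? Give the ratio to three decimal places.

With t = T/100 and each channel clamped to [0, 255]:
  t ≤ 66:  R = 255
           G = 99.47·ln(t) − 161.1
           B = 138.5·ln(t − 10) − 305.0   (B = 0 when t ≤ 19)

At 3482 K (t = 34.82):
  G = 99.47·ln 34.82 − 161.1 = 99.47·3.5502 − 161.1 = 192.038.
At 4274 K (t = 42.74):
  G = 99.47·ln 42.74 − 161.1 = 99.47·3.7551 − 161.1 = 212.423.
Gain = 212.423 / 192.038 = 1.1062 → 1.106.

1.106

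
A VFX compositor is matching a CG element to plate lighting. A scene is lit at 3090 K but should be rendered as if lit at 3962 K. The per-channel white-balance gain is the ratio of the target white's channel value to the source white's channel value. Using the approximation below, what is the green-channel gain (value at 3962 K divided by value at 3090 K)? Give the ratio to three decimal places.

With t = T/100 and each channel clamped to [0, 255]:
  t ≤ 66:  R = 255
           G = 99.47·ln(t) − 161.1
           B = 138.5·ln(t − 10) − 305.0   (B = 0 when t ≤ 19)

At 3090 K (t = 30.9):
  G = 99.47·ln 30.9 − 161.1 = 99.47·3.4308 − 161.1 = 180.157.
At 3962 K (t = 39.62):
  G = 99.47·ln 39.62 − 161.1 = 99.47·3.6793 − 161.1 = 204.883.
Gain = 204.883 / 180.157 = 1.1372 → 1.137.

1.137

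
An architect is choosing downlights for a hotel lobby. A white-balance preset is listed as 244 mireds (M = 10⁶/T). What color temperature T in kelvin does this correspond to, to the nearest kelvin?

4098 K

T = 10⁶ / 244 = 4098.36 K → 4098 K.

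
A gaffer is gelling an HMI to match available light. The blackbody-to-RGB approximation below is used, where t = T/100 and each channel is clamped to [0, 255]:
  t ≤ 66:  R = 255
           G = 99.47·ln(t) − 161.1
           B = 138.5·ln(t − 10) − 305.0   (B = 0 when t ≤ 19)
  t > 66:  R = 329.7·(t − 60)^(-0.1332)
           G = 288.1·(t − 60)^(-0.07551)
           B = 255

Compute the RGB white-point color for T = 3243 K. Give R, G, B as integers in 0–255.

t = 3243/100 = 32.43; the t ≤ 66 branch applies.
R = 255 by definition for t ≤ 66.
G = 99.47·ln 32.43 − 161.1 = 99.47·3.4791 − 161.1 = 184.964.
B = 138.5·ln(32.43 − 10) − 305.0 = 138.5·ln 22.43 − 305.0 = 138.5·3.1104 − 305.0 = 125.790.
Rounded: (255, 185, 126).

R=255, G=185, B=126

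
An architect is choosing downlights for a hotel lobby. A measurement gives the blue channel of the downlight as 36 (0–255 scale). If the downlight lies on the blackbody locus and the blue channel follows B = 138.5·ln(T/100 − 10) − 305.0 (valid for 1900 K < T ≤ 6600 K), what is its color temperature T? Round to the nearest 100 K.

2200 K

ln(t − 10) = (36 + 305.0) / 138.5 = 2.4621.
t − 10 = e^2.4621 = 11.729, so t = 21.729.
T = 100·t = 2173 K → 2200 K to the nearest 100 K.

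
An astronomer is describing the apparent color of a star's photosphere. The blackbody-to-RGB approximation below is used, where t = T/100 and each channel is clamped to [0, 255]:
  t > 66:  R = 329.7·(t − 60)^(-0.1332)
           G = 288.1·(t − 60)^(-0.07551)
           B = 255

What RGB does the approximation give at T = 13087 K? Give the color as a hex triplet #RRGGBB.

#BBD1FF

t = 13087/100 = 130.87; the t > 66 branch applies.
R = 329.7·(130.87 − 60)^(-0.1332) = 329.7·70.87^(-0.1332) = 329.7·0.56692 = 186.912.
G = 288.1·(130.87 − 60)^(-0.07551) = 288.1·70.87^(-0.07551) = 288.1·0.72489 = 208.841.
B = 255 by definition for t > 66.
Rounded: (187, 209, 255).
In hex: #BBD1FF.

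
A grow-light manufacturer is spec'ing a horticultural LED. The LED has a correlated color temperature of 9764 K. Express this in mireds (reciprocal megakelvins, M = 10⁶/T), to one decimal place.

102.4 mireds

M = 10⁶ / 9764 = 102.417 → 102.4 mireds.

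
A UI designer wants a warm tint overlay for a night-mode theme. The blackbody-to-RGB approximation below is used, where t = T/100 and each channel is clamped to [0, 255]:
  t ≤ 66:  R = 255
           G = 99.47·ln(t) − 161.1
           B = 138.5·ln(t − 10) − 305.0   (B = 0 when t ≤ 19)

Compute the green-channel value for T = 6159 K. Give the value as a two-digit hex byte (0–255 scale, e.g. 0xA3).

t = 6159/100 = 61.59; the t ≤ 66 branch applies.
G = 99.47·ln 61.59 − 161.1 = 99.47·4.1205 − 161.1 = 248.766.
Rounded: 249; in hex, 0xF9.

0xF9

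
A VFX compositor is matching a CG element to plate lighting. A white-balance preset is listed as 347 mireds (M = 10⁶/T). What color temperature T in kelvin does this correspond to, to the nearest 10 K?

2880 K

T = 10⁶ / 347 = 2881.84 K → 2880 K.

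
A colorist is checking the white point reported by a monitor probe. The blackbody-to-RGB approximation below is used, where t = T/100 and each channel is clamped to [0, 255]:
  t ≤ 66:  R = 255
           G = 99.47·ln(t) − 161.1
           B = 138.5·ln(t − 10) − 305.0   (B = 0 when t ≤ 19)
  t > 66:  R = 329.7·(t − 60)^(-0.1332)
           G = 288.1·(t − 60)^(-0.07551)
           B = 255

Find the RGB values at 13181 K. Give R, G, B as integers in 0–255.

R=187, G=209, B=255

t = 13181/100 = 131.81; the t > 66 branch applies.
R = 329.7·(131.81 − 60)^(-0.1332) = 329.7·71.81^(-0.1332) = 329.7·0.56592 = 186.584.
G = 288.1·(131.81 − 60)^(-0.07551) = 288.1·71.81^(-0.07551) = 288.1·0.72417 = 208.633.
B = 255 by definition for t > 66.
Rounded: (187, 209, 255).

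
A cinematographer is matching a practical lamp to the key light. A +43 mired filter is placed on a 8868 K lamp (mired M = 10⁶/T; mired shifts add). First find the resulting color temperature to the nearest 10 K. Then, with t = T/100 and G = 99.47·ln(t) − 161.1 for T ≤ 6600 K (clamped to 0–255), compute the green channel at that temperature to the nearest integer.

253

M_in = 10⁶/8868 = 112.76; M_out = 112.76 + (+43) = 155.76.
T_out = 10⁶/155.76 = 6419.9 K → 6420 K; t = 64.2.
G = 99.47·ln 64.2 − 161.1 = 99.47·4.1620 − 161.1 = 252.894.
Rounded: 253.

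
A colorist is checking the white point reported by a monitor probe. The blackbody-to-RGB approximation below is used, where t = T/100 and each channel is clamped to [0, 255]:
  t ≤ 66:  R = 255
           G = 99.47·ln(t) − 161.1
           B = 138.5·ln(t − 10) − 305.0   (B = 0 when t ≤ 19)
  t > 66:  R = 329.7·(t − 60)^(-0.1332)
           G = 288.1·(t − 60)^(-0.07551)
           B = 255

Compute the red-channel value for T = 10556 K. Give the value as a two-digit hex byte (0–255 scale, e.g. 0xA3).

t = 10556/100 = 105.56; the t > 66 branch applies.
R = 329.7·(105.56 − 60)^(-0.1332) = 329.7·45.56^(-0.1332) = 329.7·0.60128 = 198.242.
Rounded: 198; in hex, 0xC6.

0xC6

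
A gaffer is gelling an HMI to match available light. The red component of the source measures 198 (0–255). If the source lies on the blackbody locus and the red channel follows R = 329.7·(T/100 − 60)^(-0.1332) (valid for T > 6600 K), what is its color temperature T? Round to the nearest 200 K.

10600 K

(t − 60)^(-0.1332) = 198/329.7 = 0.60055.
t − 60 = 0.60055^(1/-0.1332) = 0.60055^(-7.508) = 45.980, so t = 105.980.
T = 100·t = 10598 K → 10600 K to the nearest 200 K.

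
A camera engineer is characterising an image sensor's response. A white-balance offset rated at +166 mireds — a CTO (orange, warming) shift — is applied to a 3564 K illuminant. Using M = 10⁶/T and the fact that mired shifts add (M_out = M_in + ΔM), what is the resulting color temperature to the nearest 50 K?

M_in = 10⁶/3564 = 280.58 mireds.
M_out = 280.58 + (+166) = 446.58 mireds.
T_out = 10⁶/446.58 = 2239.2 K → 2250 K.

2250 K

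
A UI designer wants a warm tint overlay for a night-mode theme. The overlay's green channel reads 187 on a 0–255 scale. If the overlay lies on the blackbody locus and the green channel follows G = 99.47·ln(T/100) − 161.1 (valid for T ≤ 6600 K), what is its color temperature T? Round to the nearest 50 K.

ln t = (187 + 161.1) / 99.47 = 3.4995.
t = e^3.4995 = 33.100.
T = 100·t = 3310 K → 3300 K to the nearest 50 K.

3300 K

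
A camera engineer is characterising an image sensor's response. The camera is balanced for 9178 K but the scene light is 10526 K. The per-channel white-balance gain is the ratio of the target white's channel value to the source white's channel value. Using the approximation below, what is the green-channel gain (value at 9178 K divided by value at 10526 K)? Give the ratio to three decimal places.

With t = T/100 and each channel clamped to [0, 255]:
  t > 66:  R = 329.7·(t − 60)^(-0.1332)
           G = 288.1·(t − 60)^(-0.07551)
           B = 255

At 10526 K (t = 105.26):
  G = 288.1·(105.26 − 60)^(-0.07551) = 288.1·45.26^(-0.07551) = 288.1·0.74985 = 216.033.
At 9178 K (t = 91.78):
  G = 288.1·(91.78 − 60)^(-0.07551) = 288.1·31.78^(-0.07551) = 288.1·0.77014 = 221.879.
Gain = 221.879 / 216.033 = 1.0271 → 1.027.

1.027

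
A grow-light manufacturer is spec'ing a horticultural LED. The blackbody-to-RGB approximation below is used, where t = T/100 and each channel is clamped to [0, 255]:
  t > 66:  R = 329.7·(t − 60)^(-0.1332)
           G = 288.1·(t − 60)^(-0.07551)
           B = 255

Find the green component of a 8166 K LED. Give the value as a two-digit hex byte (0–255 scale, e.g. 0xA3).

0xE4

t = 8166/100 = 81.66; the t > 66 branch applies.
G = 288.1·(81.66 − 60)^(-0.07551) = 288.1·21.66^(-0.07551) = 288.1·0.79276 = 228.396.
Rounded: 228; in hex, 0xE4.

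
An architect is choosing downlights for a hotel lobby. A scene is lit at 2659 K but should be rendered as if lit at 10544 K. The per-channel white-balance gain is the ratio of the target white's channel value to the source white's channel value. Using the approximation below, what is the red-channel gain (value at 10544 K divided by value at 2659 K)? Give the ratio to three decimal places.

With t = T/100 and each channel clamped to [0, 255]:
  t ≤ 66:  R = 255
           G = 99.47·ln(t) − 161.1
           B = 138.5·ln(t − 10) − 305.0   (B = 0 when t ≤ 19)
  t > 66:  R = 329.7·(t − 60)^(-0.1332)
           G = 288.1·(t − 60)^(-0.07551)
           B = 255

At 2659 K (t = 26.59):
  R = 255 by definition for t ≤ 66.
At 10544 K (t = 105.44):
  R = 329.7·(105.44 − 60)^(-0.1332) = 329.7·45.44^(-0.1332) = 329.7·0.60149 = 198.312.
Gain = 198.312 / 255.000 = 0.7777 → 0.778.

0.778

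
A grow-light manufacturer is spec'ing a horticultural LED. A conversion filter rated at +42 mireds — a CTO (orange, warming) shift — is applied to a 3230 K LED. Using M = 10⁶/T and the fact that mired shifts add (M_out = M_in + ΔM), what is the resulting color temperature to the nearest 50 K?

2850 K

M_in = 10⁶/3230 = 309.60 mireds.
M_out = 309.60 + (+42) = 351.60 mireds.
T_out = 10⁶/351.60 = 2844.2 K → 2850 K.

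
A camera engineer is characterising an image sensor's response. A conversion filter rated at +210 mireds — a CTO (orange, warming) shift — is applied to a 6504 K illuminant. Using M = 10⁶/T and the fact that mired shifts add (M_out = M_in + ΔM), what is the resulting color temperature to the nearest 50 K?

2750 K

M_in = 10⁶/6504 = 153.75 mireds.
M_out = 153.75 + (+210) = 363.75 mireds.
T_out = 10⁶/363.75 = 2749.1 K → 2750 K.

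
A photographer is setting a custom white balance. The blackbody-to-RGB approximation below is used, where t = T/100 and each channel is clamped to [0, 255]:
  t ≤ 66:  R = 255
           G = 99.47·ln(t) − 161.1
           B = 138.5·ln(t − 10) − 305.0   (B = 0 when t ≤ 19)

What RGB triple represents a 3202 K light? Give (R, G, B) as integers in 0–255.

t = 3202/100 = 32.02; the t ≤ 66 branch applies.
R = 255 by definition for t ≤ 66.
G = 99.47·ln 32.02 − 161.1 = 99.47·3.4664 − 161.1 = 183.699.
B = 138.5·ln(32.02 − 10) − 305.0 = 138.5·ln 22.02 − 305.0 = 138.5·3.0920 − 305.0 = 123.235.
Rounded: (255, 184, 123).

(255, 184, 123)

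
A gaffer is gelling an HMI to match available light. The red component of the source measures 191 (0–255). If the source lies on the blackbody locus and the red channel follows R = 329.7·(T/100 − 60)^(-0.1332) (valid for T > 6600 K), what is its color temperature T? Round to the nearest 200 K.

12000 K

(t − 60)^(-0.1332) = 191/329.7 = 0.57931.
t − 60 = 0.57931^(1/-0.1332) = 0.57931^(-7.508) = 60.245, so t = 120.245.
T = 100·t = 12025 K → 12000 K to the nearest 200 K.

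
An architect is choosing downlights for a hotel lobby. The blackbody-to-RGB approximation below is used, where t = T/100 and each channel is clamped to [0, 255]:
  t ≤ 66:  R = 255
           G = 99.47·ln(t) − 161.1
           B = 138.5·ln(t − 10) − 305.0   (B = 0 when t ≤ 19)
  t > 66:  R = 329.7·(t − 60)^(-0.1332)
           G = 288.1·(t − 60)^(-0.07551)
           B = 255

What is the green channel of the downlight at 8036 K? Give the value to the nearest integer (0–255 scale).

229

t = 8036/100 = 80.36; the t > 66 branch applies.
G = 288.1·(80.36 − 60)^(-0.07551) = 288.1·20.36^(-0.07551) = 288.1·0.79648 = 229.466.
Rounded: 229.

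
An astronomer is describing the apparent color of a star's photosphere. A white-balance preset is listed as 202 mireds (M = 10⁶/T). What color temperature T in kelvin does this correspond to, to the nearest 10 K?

4950 K

T = 10⁶ / 202 = 4950.50 K → 4950 K.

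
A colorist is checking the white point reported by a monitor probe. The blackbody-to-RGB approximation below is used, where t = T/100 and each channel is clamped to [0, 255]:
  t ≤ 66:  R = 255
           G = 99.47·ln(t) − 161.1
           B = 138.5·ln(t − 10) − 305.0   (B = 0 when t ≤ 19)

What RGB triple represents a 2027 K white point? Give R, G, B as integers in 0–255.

t = 2027/100 = 20.27; the t ≤ 66 branch applies.
R = 255 by definition for t ≤ 66.
G = 99.47·ln 20.27 − 161.1 = 99.47·3.0091 − 161.1 = 138.219.
B = 138.5·ln(20.27 − 10) − 305.0 = 138.5·ln 10.27 − 305.0 = 138.5·2.3292 − 305.0 = 17.598.
Rounded: (255, 138, 18).

R=255, G=138, B=18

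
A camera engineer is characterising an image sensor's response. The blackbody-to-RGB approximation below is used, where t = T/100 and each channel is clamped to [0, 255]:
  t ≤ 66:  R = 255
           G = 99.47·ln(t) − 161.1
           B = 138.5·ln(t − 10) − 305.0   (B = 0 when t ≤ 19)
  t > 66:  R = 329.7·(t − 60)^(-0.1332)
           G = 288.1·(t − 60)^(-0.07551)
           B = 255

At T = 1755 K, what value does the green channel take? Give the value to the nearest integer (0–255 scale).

t = 1755/100 = 17.55; the t ≤ 66 branch applies.
G = 99.47·ln 17.55 − 161.1 = 99.47·2.8651 − 161.1 = 123.887.
Rounded: 124.

124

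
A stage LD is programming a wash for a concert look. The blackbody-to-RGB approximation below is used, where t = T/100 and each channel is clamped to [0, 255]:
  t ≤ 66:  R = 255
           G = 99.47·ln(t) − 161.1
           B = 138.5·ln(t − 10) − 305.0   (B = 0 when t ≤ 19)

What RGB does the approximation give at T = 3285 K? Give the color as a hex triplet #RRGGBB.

#FFBA80

t = 3285/100 = 32.85; the t ≤ 66 branch applies.
R = 255 by definition for t ≤ 66.
G = 99.47·ln 32.85 − 161.1 = 99.47·3.4920 − 161.1 = 186.244.
B = 138.5·ln(32.85 − 10) − 305.0 = 138.5·ln 22.85 − 305.0 = 138.5·3.1290 − 305.0 = 128.360.
Rounded: (255, 186, 128).
In hex: #FFBA80.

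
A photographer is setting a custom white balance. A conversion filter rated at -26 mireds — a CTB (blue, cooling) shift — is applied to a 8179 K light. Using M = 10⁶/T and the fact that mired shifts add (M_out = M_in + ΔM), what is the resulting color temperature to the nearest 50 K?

M_in = 10⁶/8179 = 122.26 mireds.
M_out = 122.26 + (-26) = 96.26 mireds.
T_out = 10⁶/96.26 = 10388.1 K → 10400 K.

10400 K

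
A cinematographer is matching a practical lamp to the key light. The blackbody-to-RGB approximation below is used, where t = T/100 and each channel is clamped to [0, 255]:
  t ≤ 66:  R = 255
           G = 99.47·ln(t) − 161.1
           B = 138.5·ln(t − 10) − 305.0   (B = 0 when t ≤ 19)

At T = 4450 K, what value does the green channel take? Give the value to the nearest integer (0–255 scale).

t = 4450/100 = 44.5; the t ≤ 66 branch applies.
G = 99.47·ln 44.5 − 161.1 = 99.47·3.7955 − 161.1 = 216.437.
Rounded: 216.

216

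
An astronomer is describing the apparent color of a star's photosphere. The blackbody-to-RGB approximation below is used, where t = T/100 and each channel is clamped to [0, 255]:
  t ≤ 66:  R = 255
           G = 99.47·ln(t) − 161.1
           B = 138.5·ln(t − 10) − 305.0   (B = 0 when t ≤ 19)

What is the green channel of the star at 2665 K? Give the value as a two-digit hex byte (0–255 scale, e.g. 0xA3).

0xA5

t = 2665/100 = 26.65; the t ≤ 66 branch applies.
G = 99.47·ln 26.65 − 161.1 = 99.47·3.2828 − 161.1 = 165.439.
Rounded: 165; in hex, 0xA5.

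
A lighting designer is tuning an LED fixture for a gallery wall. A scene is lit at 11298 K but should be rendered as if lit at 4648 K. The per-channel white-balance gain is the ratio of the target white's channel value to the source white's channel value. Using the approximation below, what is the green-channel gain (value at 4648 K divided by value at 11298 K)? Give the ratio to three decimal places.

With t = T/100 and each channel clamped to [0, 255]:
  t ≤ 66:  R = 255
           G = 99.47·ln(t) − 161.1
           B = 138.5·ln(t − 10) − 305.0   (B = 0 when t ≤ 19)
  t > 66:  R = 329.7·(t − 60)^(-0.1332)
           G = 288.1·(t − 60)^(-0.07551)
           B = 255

At 11298 K (t = 112.98):
  G = 288.1·(112.98 − 60)^(-0.07551) = 288.1·52.98^(-0.07551) = 288.1·0.74099 = 213.479.
At 4648 K (t = 46.48):
  G = 99.47·ln 46.48 − 161.1 = 99.47·3.8390 − 161.1 = 220.768.
Gain = 220.768 / 213.479 = 1.0341 → 1.034.

1.034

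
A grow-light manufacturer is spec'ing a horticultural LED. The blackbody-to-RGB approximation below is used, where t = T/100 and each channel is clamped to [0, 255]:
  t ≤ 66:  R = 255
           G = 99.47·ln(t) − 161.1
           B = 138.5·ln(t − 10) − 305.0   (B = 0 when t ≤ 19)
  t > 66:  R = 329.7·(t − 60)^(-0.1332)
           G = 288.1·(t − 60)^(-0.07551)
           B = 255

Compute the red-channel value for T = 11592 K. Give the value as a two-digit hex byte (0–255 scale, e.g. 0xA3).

0xC1

t = 11592/100 = 115.92; the t > 66 branch applies.
R = 329.7·(115.92 − 60)^(-0.1332) = 329.7·55.92^(-0.1332) = 329.7·0.58509 = 192.905.
Rounded: 193; in hex, 0xC1.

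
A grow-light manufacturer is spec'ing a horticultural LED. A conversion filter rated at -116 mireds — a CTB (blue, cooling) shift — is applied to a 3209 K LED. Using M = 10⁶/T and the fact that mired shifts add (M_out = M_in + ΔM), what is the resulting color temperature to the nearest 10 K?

5110 K

M_in = 10⁶/3209 = 311.62 mireds.
M_out = 311.62 + (-116) = 195.62 mireds.
T_out = 10⁶/195.62 = 5111.9 K → 5110 K.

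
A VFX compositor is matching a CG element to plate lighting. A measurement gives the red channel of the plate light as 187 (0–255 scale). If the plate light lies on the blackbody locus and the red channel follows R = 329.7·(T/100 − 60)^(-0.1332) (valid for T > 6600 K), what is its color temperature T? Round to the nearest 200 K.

(t − 60)^(-0.1332) = 187/329.7 = 0.56718.
t − 60 = 0.56718^(1/-0.1332) = 0.56718^(-7.508) = 70.620, so t = 130.620.
T = 100·t = 13062 K → 13000 K to the nearest 200 K.

13000 K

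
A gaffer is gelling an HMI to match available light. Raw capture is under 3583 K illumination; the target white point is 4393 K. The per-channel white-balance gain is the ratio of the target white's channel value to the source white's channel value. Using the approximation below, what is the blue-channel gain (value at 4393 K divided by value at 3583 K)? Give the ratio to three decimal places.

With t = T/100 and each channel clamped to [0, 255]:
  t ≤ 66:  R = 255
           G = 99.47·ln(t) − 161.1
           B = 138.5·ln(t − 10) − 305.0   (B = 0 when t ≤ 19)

1.260

At 3583 K (t = 35.83):
  B = 138.5·ln(35.83 − 10) − 305.0 = 138.5·ln 25.83 − 305.0 = 138.5·3.2515 − 305.0 = 145.338.
At 4393 K (t = 43.93):
  B = 138.5·ln(43.93 − 10) − 305.0 = 138.5·ln 33.93 − 305.0 = 138.5·3.5243 − 305.0 = 183.115.
Gain = 183.115 / 145.338 = 1.2599 → 1.260.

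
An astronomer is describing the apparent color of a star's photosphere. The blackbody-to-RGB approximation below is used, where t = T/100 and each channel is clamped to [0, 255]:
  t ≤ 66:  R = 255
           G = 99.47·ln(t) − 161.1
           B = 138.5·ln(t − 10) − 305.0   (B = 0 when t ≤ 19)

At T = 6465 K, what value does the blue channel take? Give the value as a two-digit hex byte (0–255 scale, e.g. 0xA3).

t = 6465/100 = 64.65; the t ≤ 66 branch applies.
B = 138.5·ln(64.65 − 10) − 305.0 = 138.5·ln 54.65 − 305.0 = 138.5·4.0009 − 305.0 = 249.131.
Rounded: 249; in hex, 0xF9.

0xF9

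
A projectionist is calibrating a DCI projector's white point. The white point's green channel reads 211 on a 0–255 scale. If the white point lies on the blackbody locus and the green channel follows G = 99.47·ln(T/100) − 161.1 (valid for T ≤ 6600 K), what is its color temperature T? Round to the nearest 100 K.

4200 K

ln t = (211 + 161.1) / 99.47 = 3.7408.
t = e^3.7408 = 42.133.
T = 100·t = 4213 K → 4200 K to the nearest 100 K.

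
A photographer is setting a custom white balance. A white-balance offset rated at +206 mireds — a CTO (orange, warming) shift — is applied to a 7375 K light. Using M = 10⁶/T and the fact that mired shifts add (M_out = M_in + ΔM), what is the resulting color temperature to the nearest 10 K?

2930 K

M_in = 10⁶/7375 = 135.59 mireds.
M_out = 135.59 + (+206) = 341.59 mireds.
T_out = 10⁶/341.59 = 2927.5 K → 2930 K.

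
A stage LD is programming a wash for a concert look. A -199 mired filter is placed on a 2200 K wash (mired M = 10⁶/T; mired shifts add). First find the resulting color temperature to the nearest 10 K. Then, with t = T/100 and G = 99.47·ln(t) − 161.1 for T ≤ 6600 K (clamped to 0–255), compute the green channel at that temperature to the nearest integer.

204

M_in = 10⁶/2200 = 454.55; M_out = 454.55 + (-199) = 255.55.
T_out = 10⁶/255.55 = 3913.2 K → 3910 K; t = 39.1.
G = 99.47·ln 39.1 − 161.1 = 99.47·3.6661 − 161.1 = 203.569.
Rounded: 204.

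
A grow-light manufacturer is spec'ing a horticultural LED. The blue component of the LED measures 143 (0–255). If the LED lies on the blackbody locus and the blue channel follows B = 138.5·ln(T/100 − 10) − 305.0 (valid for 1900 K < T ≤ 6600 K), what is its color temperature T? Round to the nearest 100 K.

ln(t − 10) = (143 + 305.0) / 138.5 = 3.2347.
t − 10 = e^3.2347 = 25.398, so t = 35.398.
T = 100·t = 3540 K → 3500 K to the nearest 100 K.

3500 K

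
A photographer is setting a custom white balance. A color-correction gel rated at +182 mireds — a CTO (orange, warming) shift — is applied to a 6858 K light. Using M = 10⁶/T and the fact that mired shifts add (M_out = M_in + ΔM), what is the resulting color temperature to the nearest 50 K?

3050 K

M_in = 10⁶/6858 = 145.82 mireds.
M_out = 145.82 + (+182) = 327.82 mireds.
T_out = 10⁶/327.82 = 3050.5 K → 3050 K.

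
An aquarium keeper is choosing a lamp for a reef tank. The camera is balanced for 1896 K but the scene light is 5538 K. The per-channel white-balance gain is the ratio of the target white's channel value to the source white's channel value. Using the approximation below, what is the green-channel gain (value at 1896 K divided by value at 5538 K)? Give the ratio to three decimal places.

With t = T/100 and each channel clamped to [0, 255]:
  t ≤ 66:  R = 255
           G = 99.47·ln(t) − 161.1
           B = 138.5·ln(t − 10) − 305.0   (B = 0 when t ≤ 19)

At 5538 K (t = 55.38):
  G = 99.47·ln 55.38 − 161.1 = 99.47·4.0142 − 161.1 = 238.194.
At 1896 K (t = 18.96):
  G = 99.47·ln 18.96 − 161.1 = 99.47·2.9423 − 161.1 = 131.574.
Gain = 131.574 / 238.194 = 0.5524 → 0.552.

0.552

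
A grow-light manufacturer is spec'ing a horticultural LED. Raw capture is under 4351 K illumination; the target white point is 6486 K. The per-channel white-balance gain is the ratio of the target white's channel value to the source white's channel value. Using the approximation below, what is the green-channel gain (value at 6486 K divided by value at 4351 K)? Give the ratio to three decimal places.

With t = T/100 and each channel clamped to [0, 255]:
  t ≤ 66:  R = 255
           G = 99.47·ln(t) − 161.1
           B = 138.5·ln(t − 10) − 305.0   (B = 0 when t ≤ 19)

1.185

At 4351 K (t = 43.51):
  G = 99.47·ln 43.51 − 161.1 = 99.47·3.7730 − 161.1 = 214.199.
At 6486 K (t = 64.86):
  G = 99.47·ln 64.86 − 161.1 = 99.47·4.1722 − 161.1 = 253.912.
Gain = 253.912 / 214.199 = 1.1854 → 1.185.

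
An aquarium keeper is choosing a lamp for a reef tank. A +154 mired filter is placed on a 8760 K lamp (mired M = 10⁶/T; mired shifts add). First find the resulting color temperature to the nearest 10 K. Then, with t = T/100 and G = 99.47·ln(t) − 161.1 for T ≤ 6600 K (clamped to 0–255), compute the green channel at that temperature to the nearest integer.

199

M_in = 10⁶/8760 = 114.16; M_out = 114.16 + (+154) = 268.16.
T_out = 10⁶/268.16 = 3729.2 K → 3730 K; t = 37.3.
G = 99.47·ln 37.3 − 161.1 = 99.47·3.6190 − 161.1 = 198.881.
Rounded: 199.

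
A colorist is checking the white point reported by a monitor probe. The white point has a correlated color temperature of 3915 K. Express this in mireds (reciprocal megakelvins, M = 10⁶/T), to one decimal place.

255.4 mireds

M = 10⁶ / 3915 = 255.428 → 255.4 mireds.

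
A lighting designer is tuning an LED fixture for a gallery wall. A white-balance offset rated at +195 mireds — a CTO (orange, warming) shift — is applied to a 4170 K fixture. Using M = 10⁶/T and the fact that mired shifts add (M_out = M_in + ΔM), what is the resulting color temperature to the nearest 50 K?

M_in = 10⁶/4170 = 239.81 mireds.
M_out = 239.81 + (+195) = 434.81 mireds.
T_out = 10⁶/434.81 = 2299.9 K → 2300 K.

2300 K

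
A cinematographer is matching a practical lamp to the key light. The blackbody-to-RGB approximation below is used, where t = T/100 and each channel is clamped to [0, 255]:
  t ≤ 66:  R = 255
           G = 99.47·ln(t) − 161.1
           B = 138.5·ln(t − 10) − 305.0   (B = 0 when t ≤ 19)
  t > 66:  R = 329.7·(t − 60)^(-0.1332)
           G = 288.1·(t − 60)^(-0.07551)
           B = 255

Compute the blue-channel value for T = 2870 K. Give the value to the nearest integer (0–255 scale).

t = 2870/100 = 28.7; the t ≤ 66 branch applies.
B = 138.5·ln(28.7 − 10) − 305.0 = 138.5·ln 18.7 − 305.0 = 138.5·2.9285 − 305.0 = 100.601.
Rounded: 101.

101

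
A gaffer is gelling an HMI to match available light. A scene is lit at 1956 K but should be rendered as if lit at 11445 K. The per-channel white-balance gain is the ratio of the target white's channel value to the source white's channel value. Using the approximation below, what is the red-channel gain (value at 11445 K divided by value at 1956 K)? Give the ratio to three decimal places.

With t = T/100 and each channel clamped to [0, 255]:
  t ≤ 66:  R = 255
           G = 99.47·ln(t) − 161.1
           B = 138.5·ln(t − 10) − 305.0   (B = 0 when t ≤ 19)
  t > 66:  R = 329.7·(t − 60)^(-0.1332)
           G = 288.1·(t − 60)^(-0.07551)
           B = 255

0.759

At 1956 K (t = 19.56):
  R = 255 by definition for t ≤ 66.
At 11445 K (t = 114.45):
  R = 329.7·(114.45 − 60)^(-0.1332) = 329.7·54.45^(-0.1332) = 329.7·0.58717 = 193.590.
Gain = 193.590 / 255.000 = 0.7592 → 0.759.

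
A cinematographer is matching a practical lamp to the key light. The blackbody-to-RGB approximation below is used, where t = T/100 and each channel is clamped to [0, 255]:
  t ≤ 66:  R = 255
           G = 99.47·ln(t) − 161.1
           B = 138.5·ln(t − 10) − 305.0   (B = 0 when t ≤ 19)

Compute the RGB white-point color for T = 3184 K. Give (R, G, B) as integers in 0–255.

(255, 183, 122)

t = 3184/100 = 31.84; the t ≤ 66 branch applies.
R = 255 by definition for t ≤ 66.
G = 99.47·ln 31.84 − 161.1 = 99.47·3.4607 − 161.1 = 183.138.
B = 138.5·ln(31.84 − 10) − 305.0 = 138.5·ln 21.84 − 305.0 = 138.5·3.0837 − 305.0 = 122.098.
Rounded: (255, 183, 122).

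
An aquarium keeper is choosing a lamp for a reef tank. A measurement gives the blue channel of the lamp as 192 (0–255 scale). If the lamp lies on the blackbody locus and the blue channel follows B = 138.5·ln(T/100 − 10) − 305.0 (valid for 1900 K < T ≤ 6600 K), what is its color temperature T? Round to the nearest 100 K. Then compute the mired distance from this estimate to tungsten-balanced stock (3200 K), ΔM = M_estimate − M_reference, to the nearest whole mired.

ln(t − 10) = (192 + 305.0) / 138.5 = 3.5884.
t − 10 = e^3.5884 = 36.178, so t = 46.178.
T = 100·t = 4618 K → 4600 K to the nearest 100 K.
M_estimate = 10⁶/4600 = 217.39; M_reference = 10⁶/3200 = 312.50.
ΔM = 217.39 − 312.50 = -95.11 → -95 mireds.

-95 mireds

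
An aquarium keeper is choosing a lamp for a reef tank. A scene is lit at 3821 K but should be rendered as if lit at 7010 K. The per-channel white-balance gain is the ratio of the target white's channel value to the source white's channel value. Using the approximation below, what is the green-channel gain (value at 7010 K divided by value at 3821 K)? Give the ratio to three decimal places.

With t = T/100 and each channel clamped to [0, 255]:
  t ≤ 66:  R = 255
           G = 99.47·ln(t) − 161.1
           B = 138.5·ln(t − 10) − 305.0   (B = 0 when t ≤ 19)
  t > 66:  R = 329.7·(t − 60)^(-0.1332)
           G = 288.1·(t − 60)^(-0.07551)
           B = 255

At 3821 K (t = 38.21):
  G = 99.47·ln 38.21 − 161.1 = 99.47·3.6431 − 161.1 = 201.279.
At 7010 K (t = 70.1):
  G = 288.1·(70.1 − 60)^(-0.07551) = 288.1·10.1^(-0.07551) = 288.1·0.83978 = 241.940.
Gain = 241.940 / 201.279 = 1.2020 → 1.202.

1.202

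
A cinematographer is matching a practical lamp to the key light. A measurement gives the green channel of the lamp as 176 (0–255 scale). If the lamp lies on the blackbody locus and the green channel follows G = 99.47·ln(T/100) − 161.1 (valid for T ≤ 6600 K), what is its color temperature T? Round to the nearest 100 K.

ln t = (176 + 161.1) / 99.47 = 3.3890.
t = e^3.3890 = 29.635.
T = 100·t = 2964 K → 3000 K to the nearest 100 K.

3000 K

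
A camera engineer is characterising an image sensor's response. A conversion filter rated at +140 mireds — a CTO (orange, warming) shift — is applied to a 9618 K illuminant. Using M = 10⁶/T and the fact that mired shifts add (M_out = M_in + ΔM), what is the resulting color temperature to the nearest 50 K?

M_in = 10⁶/9618 = 103.97 mireds.
M_out = 103.97 + (+140) = 243.97 mireds.
T_out = 10⁶/243.97 = 4098.8 K → 4100 K.

4100 K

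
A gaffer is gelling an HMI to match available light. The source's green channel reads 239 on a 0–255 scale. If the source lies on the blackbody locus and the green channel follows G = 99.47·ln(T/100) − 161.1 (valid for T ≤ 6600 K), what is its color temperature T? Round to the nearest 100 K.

5600 K

ln t = (239 + 161.1) / 99.47 = 4.0223.
t = e^4.0223 = 55.830.
T = 100·t = 5583 K → 5600 K to the nearest 100 K.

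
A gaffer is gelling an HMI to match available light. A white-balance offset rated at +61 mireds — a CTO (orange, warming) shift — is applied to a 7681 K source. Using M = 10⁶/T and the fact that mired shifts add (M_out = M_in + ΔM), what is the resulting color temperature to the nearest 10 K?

M_in = 10⁶/7681 = 130.19 mireds.
M_out = 130.19 + (+61) = 191.19 mireds.
T_out = 10⁶/191.19 = 5230.4 K → 5230 K.

5230 K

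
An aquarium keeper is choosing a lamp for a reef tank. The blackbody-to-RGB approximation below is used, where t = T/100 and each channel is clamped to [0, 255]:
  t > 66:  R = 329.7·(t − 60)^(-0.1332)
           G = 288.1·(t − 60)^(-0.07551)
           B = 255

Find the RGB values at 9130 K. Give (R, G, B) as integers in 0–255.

(208, 222, 255)

t = 9130/100 = 91.3; the t > 66 branch applies.
R = 329.7·(91.3 − 60)^(-0.1332) = 329.7·31.3^(-0.1332) = 329.7·0.63211 = 208.407.
G = 288.1·(91.3 − 60)^(-0.07551) = 288.1·31.3^(-0.07551) = 288.1·0.77103 = 222.134.
B = 255 by definition for t > 66.
Rounded: (208, 222, 255).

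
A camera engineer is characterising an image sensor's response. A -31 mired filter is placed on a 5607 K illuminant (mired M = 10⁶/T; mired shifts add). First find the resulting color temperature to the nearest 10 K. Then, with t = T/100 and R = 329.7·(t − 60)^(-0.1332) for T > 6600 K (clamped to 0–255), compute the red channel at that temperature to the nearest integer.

250

M_in = 10⁶/5607 = 178.35; M_out = 178.35 + (-31) = 147.35.
T_out = 10⁶/147.35 = 6786.6 K → 6790 K; t = 67.9.
R = 329.7·(67.9 − 60)^(-0.1332) = 329.7·7.9^(-0.1332) = 329.7·0.75934 = 250.354.
Rounded: 250.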